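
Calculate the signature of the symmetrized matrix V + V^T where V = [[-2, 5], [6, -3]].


Step 1: V + V^T = [[-4, 11], [11, -6]]
Step 2: trace = -10, det = -97
Step 3: Discriminant = (-10)^2 - 4*(-97) = 488
Step 4: Eigenvalues: 6.04536, -16.0454
Step 5: Signature = (# positive eigenvalues) - (# negative eigenvalues) = 0

0


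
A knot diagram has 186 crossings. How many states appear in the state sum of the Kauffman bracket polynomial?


Each crossing contributes 2 choices (A-smoothing or B-smoothing).
Total states = 2^186 = 98079714615416886934934209737619787751599303819750539264

98079714615416886934934209737619787751599303819750539264


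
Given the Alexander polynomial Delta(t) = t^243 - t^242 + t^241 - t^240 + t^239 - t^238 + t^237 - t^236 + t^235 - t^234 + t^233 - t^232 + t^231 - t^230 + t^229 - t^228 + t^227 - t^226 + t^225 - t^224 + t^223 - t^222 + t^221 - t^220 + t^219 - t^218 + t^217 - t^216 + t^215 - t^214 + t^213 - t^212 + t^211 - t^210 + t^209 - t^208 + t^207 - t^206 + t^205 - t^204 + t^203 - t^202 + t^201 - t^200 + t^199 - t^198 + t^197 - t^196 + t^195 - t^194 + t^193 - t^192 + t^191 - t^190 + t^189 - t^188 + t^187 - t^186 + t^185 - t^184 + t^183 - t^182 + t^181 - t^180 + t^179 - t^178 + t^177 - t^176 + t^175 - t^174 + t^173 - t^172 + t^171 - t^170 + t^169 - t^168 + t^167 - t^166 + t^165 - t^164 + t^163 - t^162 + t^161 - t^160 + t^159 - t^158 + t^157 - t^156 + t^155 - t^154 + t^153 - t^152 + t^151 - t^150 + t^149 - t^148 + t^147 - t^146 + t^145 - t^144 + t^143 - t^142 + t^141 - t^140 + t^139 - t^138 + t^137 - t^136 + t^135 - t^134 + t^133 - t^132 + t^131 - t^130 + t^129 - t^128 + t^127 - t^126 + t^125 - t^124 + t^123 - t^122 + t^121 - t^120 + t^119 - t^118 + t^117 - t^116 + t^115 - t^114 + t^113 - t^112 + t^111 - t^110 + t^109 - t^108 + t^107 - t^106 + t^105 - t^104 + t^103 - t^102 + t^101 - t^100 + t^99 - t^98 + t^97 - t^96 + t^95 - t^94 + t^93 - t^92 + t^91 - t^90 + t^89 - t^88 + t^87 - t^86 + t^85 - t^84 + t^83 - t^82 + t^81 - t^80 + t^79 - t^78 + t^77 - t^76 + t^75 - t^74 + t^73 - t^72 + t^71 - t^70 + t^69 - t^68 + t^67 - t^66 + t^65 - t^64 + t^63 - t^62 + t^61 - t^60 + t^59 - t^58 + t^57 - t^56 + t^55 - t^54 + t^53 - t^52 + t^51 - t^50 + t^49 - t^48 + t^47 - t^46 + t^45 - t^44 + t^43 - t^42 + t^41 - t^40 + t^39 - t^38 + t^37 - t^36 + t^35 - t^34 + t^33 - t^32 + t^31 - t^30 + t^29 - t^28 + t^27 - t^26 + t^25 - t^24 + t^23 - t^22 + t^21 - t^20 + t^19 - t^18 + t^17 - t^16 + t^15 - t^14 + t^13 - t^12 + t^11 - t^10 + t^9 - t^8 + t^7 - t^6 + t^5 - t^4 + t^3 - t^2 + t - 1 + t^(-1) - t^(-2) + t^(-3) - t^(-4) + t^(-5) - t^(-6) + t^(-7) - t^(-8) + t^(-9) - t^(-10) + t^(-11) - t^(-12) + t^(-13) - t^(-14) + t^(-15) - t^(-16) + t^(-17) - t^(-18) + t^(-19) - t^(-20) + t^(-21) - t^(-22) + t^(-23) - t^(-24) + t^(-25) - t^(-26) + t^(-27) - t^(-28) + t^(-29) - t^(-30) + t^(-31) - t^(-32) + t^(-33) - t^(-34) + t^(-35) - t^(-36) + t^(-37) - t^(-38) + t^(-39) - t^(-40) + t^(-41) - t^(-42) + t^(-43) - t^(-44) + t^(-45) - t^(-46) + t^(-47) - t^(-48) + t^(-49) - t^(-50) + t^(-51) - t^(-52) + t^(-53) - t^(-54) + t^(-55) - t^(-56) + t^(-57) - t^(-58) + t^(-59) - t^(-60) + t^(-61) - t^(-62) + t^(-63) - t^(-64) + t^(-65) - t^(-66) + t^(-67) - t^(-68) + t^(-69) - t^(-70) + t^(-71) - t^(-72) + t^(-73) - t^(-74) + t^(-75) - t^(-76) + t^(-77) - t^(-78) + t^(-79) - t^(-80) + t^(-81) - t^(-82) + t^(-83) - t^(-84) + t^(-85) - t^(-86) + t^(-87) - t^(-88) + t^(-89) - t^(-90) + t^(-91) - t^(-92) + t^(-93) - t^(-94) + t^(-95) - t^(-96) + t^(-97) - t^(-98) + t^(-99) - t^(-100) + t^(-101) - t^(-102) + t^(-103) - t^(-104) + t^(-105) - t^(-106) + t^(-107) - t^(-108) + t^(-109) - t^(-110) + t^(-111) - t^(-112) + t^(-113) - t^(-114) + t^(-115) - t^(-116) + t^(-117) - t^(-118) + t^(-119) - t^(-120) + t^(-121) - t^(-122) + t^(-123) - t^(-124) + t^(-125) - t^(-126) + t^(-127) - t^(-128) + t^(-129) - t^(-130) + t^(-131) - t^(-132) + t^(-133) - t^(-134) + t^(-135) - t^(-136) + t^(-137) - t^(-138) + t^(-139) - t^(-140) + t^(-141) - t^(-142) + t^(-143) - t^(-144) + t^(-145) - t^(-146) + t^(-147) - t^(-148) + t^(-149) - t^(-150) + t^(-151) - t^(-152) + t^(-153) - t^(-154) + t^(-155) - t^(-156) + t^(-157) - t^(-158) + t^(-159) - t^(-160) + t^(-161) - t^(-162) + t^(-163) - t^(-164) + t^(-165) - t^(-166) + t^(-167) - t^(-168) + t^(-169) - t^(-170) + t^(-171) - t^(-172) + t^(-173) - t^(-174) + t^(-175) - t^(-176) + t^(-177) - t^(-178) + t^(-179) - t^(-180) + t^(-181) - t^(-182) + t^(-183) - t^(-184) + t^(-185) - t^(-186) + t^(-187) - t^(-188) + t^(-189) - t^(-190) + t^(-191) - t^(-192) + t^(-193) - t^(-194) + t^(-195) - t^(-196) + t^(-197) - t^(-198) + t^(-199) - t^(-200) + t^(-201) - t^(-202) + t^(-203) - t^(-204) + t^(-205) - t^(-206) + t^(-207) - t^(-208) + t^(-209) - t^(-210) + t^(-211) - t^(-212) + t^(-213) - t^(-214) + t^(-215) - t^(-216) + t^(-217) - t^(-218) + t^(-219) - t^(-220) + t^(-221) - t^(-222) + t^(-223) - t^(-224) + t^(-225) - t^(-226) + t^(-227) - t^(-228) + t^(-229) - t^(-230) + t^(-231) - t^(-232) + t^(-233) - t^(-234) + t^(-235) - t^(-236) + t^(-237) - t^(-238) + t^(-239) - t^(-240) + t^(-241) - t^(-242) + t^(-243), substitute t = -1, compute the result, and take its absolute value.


Step 1: The polynomial has 487 terms with alternating signs, exponents from 243 down to -243.
Step 2: Substitute t = -1. The i-th term has coefficient (-1)^i and exponent (m-i),
  so its value is (-1)^i * (-1)^(m-i) = (-1)^m = -1 for every i.
Step 3: All 487 terms equal -1, so Delta(-1) = 487 * (-1) = -487
Step 4: |Delta(-1)| = 487

487


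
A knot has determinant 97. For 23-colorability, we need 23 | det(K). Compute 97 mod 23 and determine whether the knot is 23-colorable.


Step 1: A knot is p-colorable if and only if p divides its determinant.
Step 2: Compute 97 mod 23.
97 = 4 * 23 + 5
Step 3: 97 mod 23 = 5
Step 4: The knot is 23-colorable: no

5


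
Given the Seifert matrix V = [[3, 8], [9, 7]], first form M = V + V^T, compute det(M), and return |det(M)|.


Step 1: Form V + V^T where V = [[3, 8], [9, 7]]
  V^T = [[3, 9], [8, 7]]
  V + V^T = [[6, 17], [17, 14]]
Step 2: det(V + V^T) = 6*14 - 17*17
  = 84 - 289 = -205
Step 3: Knot determinant = |det(V + V^T)| = |-205| = 205

205


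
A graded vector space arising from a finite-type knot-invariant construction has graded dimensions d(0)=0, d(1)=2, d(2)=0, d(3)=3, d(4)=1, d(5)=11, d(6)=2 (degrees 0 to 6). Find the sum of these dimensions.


Total dimension = d(0) + d(1) + ... + d(6)
= 0 + 2 + 0 + 3 + 1 + 11 + 2
= 19

19


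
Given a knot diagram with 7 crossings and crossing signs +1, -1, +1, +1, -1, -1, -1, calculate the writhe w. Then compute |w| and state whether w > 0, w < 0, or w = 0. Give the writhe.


Step 1: Count positive crossings (+1).
Positive crossings: 3
Step 2: Count negative crossings (-1).
Negative crossings: 4
Step 3: Writhe = (positive) - (negative)
w = 3 - 4 = -1
Step 4: |w| = 1, and w is negative

-1


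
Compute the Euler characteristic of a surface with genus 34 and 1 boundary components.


chi = 2 - 2g - b
= 2 - 2*34 - 1
= 2 - 68 - 1 = -67

-67


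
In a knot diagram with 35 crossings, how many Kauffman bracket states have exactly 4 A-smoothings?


We choose which 4 of 35 crossings get A-smoothings.
C(35, 4) = 35! / (4! * 31!)
= 52360

52360


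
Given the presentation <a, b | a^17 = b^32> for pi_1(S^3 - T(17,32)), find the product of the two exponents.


The relation is a^17 = b^32.
Product of exponents = 17 * 32
= 544

544


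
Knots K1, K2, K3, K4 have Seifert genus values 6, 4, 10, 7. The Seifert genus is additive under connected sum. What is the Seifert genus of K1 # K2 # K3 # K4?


The Seifert genus is additive under connected sum.
Seifert genus(K1 # K2 # K3 # K4) = (6) + (4) + (10) + (7)
= 27

27


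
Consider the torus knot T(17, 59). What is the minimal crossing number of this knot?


For a torus knot T(p, q) with gcd(p,q)=1,
the crossing number is min(p*(q-1), q*(p-1)).
p*(q-1) = 17*58 = 986
q*(p-1) = 59*16 = 944
min(986, 944) = 944

944


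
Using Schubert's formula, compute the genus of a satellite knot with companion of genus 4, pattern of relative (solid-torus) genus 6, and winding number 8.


Schubert: g(satellite) = g_rel(pattern) + |winding| * g(companion),
where g_rel(pattern) is the genus of the pattern relative to the solid torus.
= 6 + 8 * 4
= 6 + 32 = 38

38


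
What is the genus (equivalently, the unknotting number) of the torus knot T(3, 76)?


For a torus knot T(p,q), both the unknotting number and genus equal (p-1)(q-1)/2.
= (3-1)(76-1)/2
= 2*75/2
= 150/2 = 75

75


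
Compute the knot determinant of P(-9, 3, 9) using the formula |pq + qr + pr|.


Step 1: Compute pq + qr + pr.
pq = (-9)*3 = -27
qr = 3*9 = 27
pr = (-9)*9 = -81
pq + qr + pr = -27 + 27 + (-81) = -81
Step 2: Take absolute value.
det(P(-9,3,9)) = |-81| = 81

81


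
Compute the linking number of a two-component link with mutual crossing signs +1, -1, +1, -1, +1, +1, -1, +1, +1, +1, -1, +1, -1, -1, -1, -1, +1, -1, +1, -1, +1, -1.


Step 1: Count positive crossings: 11
Step 2: Count negative crossings: 11
Step 3: Sum of signs = 11 - 11 = 0
Step 4: Linking number = sum/2 = 0/2 = 0

0


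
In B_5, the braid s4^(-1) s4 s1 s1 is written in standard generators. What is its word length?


The word length counts the number of generators (including inverses).
Listing each generator: s4^(-1), s4, s1, s1
There are 4 generators in this braid word.

4


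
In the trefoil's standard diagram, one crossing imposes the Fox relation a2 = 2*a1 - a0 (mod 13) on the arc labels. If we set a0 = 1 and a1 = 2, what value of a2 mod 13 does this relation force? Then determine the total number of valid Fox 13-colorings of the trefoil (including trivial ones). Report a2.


Step 1: Apply the given crossing relation 2*a1 - a0 - a2 = 0 (mod 13).
  a2 = 2*a1 - a0 mod 13
  a2 = 2*2 - 1 mod 13
  a2 = 4 - 1 mod 13
  a2 = 3 mod 13 = 3
Step 2: The trefoil has determinant 3.
  Number of Fox p-colorings (p prime) is p^2 if p = 3, else p.
  Since 13 does not divide 3, only trivial (constant) colorings exist.
  (So the trial a0 = 1, a1 = 2 with a0 != a1 does NOT extend to a valid coloring of the whole trefoil: the other two crossing relations require 3*(a1 - a0) = 0 (mod 13), which fails.)
  Total colorings = 13
Step 3: a2 = 3, total Fox 13-colorings = 13

3


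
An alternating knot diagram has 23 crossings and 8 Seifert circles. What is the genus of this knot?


For alternating knots, g = (c - s + 1)/2.
= (23 - 8 + 1)/2
= 16/2 = 8

8


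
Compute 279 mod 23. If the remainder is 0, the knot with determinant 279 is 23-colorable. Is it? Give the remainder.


Step 1: A knot is p-colorable if and only if p divides its determinant.
Step 2: Compute 279 mod 23.
279 = 12 * 23 + 3
Step 3: 279 mod 23 = 3
Step 4: The knot is 23-colorable: no

3


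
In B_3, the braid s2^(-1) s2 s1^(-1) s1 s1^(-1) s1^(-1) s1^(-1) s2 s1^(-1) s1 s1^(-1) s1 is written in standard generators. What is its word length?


The word length counts the number of generators (including inverses).
Listing each generator: s2^(-1), s2, s1^(-1), s1, s1^(-1), s1^(-1), s1^(-1), s2, s1^(-1), s1, s1^(-1), s1
There are 12 generators in this braid word.

12


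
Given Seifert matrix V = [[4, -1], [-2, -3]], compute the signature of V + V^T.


Step 1: V + V^T = [[8, -3], [-3, -6]]
Step 2: trace = 2, det = -57
Step 3: Discriminant = 2^2 - 4*(-57) = 232
Step 4: Eigenvalues: 8.61577, -6.61577
Step 5: Signature = (# positive eigenvalues) - (# negative eigenvalues) = 0

0


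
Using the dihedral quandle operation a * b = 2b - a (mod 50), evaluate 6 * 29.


6 * 29 = 2*29 - 6 mod 50
= 58 - 6 mod 50
= 52 mod 50 = 2

2


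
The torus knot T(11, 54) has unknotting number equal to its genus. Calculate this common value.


For a torus knot T(p,q), both the unknotting number and genus equal (p-1)(q-1)/2.
= (11-1)(54-1)/2
= 10*53/2
= 530/2 = 265

265


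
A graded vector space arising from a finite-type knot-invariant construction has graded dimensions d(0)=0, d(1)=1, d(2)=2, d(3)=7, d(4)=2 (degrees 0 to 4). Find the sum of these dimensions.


Total dimension = d(0) + d(1) + ... + d(4)
= 0 + 1 + 2 + 7 + 2
= 12

12


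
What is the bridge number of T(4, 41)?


The bridge number of T(p,q) is min(p,q).
min(4, 41) = 4

4


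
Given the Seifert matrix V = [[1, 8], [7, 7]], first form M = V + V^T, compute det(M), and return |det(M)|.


Step 1: Form V + V^T where V = [[1, 8], [7, 7]]
  V^T = [[1, 7], [8, 7]]
  V + V^T = [[2, 15], [15, 14]]
Step 2: det(V + V^T) = 2*14 - 15*15
  = 28 - 225 = -197
Step 3: Knot determinant = |det(V + V^T)| = |-197| = 197

197


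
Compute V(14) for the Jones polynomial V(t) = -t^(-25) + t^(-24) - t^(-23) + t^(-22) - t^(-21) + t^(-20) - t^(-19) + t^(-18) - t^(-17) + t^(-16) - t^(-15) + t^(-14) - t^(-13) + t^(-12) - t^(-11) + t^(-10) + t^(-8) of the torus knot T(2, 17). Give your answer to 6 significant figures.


Substituting t = 14 into V(t) = -t^(-25) + t^(-24) - t^(-23) + t^(-22) - t^(-21) + t^(-20) - t^(-19) + t^(-18) - t^(-17) + t^(-16) - t^(-15) + t^(-14) - t^(-13) + t^(-12) - t^(-11) + t^(-10) + t^(-8):
  (-)t^(-25) = -2.22228e-29
  (+)t^(-24) = 3.11119e-28
  (-)t^(-23) = -4.35567e-27
  (+)t^(-22) = 6.09794e-26
  (-)t^(-21) = -8.53712e-25
  (+)t^(-20) = 1.1952e-23
  (-)t^(-19) = -1.67327e-22
  (+)t^(-18) = 2.34258e-21
  (-)t^(-17) = -3.27962e-20
  (+)t^(-16) = 4.59147e-19
  (-)t^(-15) = -6.42805e-18
  (+)t^(-14) = 8.99927e-17
  (-)t^(-13) = -1.2599e-15
  (+)t^(-12) = 1.76386e-14
  (-)t^(-11) = -2.4694e-13
  (+)t^(-10) = 3.45716e-12
  (+)t^(-8) = 6.77604e-10
Sum = (-2.22228e-29) + (3.11119e-28) + (-4.35567e-27) + (6.09794e-26) + (-8.53712e-25) + (1.1952e-23) + (-1.67327e-22) + (2.34258e-21) + (-3.27962e-20) + (4.59147e-19) + (-6.42805e-18) + (8.99927e-17) + (-1.2599e-15) + (1.76386e-14) + (-2.4694e-13) + (3.45716e-12) + (6.77604e-10)
= 6.808302993e-10
Rounded to 6 significant figures: 6.8083e-10

6.8083e-10


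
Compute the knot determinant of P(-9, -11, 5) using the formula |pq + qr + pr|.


Step 1: Compute pq + qr + pr.
pq = (-9)*(-11) = 99
qr = (-11)*5 = -55
pr = (-9)*5 = -45
pq + qr + pr = 99 + (-55) + (-45) = -1
Step 2: Take absolute value.
det(P(-9,-11,5)) = |-1| = 1

1


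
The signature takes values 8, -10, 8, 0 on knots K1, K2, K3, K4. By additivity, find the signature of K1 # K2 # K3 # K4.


The signature is additive under connected sum.
signature(K1 # K2 # K3 # K4) = (8) + (-10) + (8) + (0)
= 6

6


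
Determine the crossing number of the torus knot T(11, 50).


For a torus knot T(p, q) with gcd(p,q)=1,
the crossing number is min(p*(q-1), q*(p-1)).
p*(q-1) = 11*49 = 539
q*(p-1) = 50*10 = 500
min(539, 500) = 500

500


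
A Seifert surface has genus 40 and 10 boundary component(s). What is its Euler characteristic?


chi = 2 - 2g - b
= 2 - 2*40 - 10
= 2 - 80 - 10 = -88

-88


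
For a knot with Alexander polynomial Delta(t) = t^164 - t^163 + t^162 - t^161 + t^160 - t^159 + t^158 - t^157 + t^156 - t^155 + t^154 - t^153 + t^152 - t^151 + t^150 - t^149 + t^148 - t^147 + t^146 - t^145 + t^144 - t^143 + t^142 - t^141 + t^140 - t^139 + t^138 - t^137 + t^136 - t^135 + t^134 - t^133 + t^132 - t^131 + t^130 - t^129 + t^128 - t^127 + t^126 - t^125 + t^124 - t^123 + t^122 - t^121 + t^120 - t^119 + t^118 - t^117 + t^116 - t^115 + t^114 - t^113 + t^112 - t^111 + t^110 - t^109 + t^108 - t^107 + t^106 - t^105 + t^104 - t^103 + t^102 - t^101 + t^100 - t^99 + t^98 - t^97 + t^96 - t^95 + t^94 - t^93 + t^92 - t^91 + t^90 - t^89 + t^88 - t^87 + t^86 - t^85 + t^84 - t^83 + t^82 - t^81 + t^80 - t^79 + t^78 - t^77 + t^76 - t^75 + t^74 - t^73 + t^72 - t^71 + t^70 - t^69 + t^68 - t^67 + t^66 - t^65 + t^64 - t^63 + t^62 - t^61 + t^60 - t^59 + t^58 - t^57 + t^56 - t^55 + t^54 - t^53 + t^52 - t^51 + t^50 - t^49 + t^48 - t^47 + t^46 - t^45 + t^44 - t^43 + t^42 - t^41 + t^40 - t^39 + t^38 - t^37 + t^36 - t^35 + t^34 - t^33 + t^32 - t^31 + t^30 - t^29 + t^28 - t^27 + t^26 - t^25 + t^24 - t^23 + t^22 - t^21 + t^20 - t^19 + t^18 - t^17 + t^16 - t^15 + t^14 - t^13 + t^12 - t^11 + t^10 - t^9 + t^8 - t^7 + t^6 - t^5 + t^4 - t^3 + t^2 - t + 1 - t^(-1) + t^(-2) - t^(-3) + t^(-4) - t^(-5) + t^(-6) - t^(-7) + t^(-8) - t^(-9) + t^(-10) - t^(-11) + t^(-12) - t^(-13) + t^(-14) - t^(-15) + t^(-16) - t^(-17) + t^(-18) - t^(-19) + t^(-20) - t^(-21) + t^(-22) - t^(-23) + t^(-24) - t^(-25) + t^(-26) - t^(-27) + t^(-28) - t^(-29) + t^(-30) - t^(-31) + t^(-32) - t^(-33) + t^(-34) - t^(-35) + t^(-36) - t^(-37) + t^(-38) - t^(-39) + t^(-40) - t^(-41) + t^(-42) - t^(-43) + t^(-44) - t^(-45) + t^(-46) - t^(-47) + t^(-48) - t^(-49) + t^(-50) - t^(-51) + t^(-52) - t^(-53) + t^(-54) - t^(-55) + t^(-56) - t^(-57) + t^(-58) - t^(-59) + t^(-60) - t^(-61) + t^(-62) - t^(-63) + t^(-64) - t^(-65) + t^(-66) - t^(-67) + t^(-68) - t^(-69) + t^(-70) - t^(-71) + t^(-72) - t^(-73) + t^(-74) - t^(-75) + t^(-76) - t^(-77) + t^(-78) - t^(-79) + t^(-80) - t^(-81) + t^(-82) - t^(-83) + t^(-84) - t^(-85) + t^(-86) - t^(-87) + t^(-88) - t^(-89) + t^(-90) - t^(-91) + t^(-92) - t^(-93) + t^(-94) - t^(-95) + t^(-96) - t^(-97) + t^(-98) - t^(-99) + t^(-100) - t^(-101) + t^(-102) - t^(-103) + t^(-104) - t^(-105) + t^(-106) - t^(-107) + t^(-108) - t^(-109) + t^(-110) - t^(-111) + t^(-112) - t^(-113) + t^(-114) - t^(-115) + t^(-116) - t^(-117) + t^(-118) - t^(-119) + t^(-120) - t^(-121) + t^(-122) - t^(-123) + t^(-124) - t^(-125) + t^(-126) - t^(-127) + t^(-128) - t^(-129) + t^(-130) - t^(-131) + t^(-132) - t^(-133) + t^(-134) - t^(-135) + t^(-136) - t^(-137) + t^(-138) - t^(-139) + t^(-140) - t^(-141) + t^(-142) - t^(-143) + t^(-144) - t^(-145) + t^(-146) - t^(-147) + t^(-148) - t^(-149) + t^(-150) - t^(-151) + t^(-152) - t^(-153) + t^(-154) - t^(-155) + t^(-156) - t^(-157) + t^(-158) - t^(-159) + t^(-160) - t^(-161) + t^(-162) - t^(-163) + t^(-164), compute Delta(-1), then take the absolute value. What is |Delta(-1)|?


Step 1: The polynomial has 329 terms with alternating signs, exponents from 164 down to -164.
Step 2: Substitute t = -1. The i-th term has coefficient (-1)^i and exponent (m-i),
  so its value is (-1)^i * (-1)^(m-i) = (-1)^m = 1 for every i.
Step 3: All 329 terms equal 1, so Delta(-1) = 329 * (1) = 329
Step 4: |Delta(-1)| = 329

329


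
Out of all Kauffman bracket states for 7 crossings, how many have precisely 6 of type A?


We choose which 6 of 7 crossings get A-smoothings.
C(7, 6) = 7! / (6! * 1!)
= 7

7


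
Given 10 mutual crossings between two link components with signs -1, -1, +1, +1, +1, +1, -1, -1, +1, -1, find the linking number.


Step 1: Count positive crossings: 5
Step 2: Count negative crossings: 5
Step 3: Sum of signs = 5 - 5 = 0
Step 4: Linking number = sum/2 = 0/2 = 0

0


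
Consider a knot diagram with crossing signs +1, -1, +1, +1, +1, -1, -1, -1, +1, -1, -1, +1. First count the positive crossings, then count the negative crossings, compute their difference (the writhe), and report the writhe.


Step 1: Count positive crossings (+1).
Positive crossings: 6
Step 2: Count negative crossings (-1).
Negative crossings: 6
Step 3: Writhe = (positive) - (negative)
w = 6 - 6 = 0
Step 4: |w| = 0, and w is zero

0


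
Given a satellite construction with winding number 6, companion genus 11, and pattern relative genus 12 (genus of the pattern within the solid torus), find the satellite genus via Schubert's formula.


Schubert: g(satellite) = g_rel(pattern) + |winding| * g(companion),
where g_rel(pattern) is the genus of the pattern relative to the solid torus.
= 12 + 6 * 11
= 12 + 66 = 78

78


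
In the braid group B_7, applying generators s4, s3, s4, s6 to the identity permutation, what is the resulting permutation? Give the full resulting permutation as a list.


Starting with identity [1, 2, 3, 4, 5, 6, 7].
Apply generators in sequence:
  After s4: [1, 2, 3, 5, 4, 6, 7]
  After s3: [1, 2, 5, 3, 4, 6, 7]
  After s4: [1, 2, 5, 4, 3, 6, 7]
  After s6: [1, 2, 5, 4, 3, 7, 6]
Final permutation: [1, 2, 5, 4, 3, 7, 6]

[1, 2, 5, 4, 3, 7, 6]


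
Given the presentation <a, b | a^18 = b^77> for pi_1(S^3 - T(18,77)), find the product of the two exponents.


The relation is a^18 = b^77.
Product of exponents = 18 * 77
= 1386

1386


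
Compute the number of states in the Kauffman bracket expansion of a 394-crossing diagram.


Each crossing contributes 2 choices (A-smoothing or B-smoothing).
Total states = 2^394 = 40347654345107946713373737062547060536401653012956617387979052445947619094013143666088208645002153616185987062074179584

40347654345107946713373737062547060536401653012956617387979052445947619094013143666088208645002153616185987062074179584


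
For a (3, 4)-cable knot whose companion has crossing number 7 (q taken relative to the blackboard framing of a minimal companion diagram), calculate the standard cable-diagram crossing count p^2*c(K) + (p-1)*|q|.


Step 1: Each of the c(K) crossings of the companion diagram becomes p*p = p^2 crossings among the p parallel strands, and each of the |q| twists s_1 s_2 ... s_(p-1) adds (p-1) crossings.
  Crossings = p^2 * c(K) + (p-1)*|q|
Step 2: = 3^2 * 7 + (3-1)*4
Step 3: = 9*7 + 2*4
Step 4: = 63 + 8 = 71

71


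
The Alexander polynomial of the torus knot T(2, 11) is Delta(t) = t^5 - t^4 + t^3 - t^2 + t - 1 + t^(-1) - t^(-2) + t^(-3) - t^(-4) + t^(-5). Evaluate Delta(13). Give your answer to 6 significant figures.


Substituting t = 13 into Delta(t) = t^5 - t^4 + t^3 - t^2 + t - 1 + t^(-1) - t^(-2) + t^(-3) - t^(-4) + t^(-5):
Term values: (371293) + (-28561) + (2197) + (-169) + (13) + (-1) + (0.0769231) + (-0.00591716) + (0.000455166) + (-3.50128e-05) + (2.69329e-06)
Sum = 344772.0714
Rounded to 6 significant figures: 344772

344772


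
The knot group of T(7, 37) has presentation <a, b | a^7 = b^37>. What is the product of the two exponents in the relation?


The relation is a^7 = b^37.
Product of exponents = 7 * 37
= 259

259


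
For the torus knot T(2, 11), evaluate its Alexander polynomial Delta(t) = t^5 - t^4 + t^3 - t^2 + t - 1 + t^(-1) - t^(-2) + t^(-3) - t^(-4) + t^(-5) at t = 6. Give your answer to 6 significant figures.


Substituting t = 6 into Delta(t) = t^5 - t^4 + t^3 - t^2 + t - 1 + t^(-1) - t^(-2) + t^(-3) - t^(-4) + t^(-5):
Term values: (7776) + (-1296) + (216) + (-36) + (6) + (-1) + (0.166667) + (-0.0277778) + (0.00462963) + (-0.000771605) + (0.000128601)
Sum = 6665.142876
Rounded to 6 significant figures: 6665.14

6665.14


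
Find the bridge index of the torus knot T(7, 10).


The bridge number of T(p,q) is min(p,q).
min(7, 10) = 7

7


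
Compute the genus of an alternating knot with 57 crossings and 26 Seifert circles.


For alternating knots, g = (c - s + 1)/2.
= (57 - 26 + 1)/2
= 32/2 = 16

16


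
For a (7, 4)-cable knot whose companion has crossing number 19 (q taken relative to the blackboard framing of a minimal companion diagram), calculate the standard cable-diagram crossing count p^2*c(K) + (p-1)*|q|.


Step 1: Each of the c(K) crossings of the companion diagram becomes p*p = p^2 crossings among the p parallel strands, and each of the |q| twists s_1 s_2 ... s_(p-1) adds (p-1) crossings.
  Crossings = p^2 * c(K) + (p-1)*|q|
Step 2: = 7^2 * 19 + (7-1)*4
Step 3: = 49*19 + 6*4
Step 4: = 931 + 24 = 955

955


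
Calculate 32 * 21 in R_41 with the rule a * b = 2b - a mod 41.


32 * 21 = 2*21 - 32 mod 41
= 42 - 32 mod 41
= 10 mod 41 = 10

10


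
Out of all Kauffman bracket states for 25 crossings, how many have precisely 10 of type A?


We choose which 10 of 25 crossings get A-smoothings.
C(25, 10) = 25! / (10! * 15!)
= 3268760

3268760


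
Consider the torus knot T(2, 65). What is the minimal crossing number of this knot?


For a torus knot T(p, q) with gcd(p,q)=1,
the crossing number is min(p*(q-1), q*(p-1)).
p*(q-1) = 2*64 = 128
q*(p-1) = 65*1 = 65
min(128, 65) = 65

65


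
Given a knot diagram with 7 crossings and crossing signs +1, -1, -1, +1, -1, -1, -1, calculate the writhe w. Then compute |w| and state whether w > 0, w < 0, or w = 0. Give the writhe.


Step 1: Count positive crossings (+1).
Positive crossings: 2
Step 2: Count negative crossings (-1).
Negative crossings: 5
Step 3: Writhe = (positive) - (negative)
w = 2 - 5 = -3
Step 4: |w| = 3, and w is negative

-3


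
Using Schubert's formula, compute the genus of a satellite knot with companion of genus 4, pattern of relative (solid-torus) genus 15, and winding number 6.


Schubert: g(satellite) = g_rel(pattern) + |winding| * g(companion),
where g_rel(pattern) is the genus of the pattern relative to the solid torus.
= 15 + 6 * 4
= 15 + 24 = 39

39


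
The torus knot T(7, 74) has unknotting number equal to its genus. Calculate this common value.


For a torus knot T(p,q), both the unknotting number and genus equal (p-1)(q-1)/2.
= (7-1)(74-1)/2
= 6*73/2
= 438/2 = 219

219


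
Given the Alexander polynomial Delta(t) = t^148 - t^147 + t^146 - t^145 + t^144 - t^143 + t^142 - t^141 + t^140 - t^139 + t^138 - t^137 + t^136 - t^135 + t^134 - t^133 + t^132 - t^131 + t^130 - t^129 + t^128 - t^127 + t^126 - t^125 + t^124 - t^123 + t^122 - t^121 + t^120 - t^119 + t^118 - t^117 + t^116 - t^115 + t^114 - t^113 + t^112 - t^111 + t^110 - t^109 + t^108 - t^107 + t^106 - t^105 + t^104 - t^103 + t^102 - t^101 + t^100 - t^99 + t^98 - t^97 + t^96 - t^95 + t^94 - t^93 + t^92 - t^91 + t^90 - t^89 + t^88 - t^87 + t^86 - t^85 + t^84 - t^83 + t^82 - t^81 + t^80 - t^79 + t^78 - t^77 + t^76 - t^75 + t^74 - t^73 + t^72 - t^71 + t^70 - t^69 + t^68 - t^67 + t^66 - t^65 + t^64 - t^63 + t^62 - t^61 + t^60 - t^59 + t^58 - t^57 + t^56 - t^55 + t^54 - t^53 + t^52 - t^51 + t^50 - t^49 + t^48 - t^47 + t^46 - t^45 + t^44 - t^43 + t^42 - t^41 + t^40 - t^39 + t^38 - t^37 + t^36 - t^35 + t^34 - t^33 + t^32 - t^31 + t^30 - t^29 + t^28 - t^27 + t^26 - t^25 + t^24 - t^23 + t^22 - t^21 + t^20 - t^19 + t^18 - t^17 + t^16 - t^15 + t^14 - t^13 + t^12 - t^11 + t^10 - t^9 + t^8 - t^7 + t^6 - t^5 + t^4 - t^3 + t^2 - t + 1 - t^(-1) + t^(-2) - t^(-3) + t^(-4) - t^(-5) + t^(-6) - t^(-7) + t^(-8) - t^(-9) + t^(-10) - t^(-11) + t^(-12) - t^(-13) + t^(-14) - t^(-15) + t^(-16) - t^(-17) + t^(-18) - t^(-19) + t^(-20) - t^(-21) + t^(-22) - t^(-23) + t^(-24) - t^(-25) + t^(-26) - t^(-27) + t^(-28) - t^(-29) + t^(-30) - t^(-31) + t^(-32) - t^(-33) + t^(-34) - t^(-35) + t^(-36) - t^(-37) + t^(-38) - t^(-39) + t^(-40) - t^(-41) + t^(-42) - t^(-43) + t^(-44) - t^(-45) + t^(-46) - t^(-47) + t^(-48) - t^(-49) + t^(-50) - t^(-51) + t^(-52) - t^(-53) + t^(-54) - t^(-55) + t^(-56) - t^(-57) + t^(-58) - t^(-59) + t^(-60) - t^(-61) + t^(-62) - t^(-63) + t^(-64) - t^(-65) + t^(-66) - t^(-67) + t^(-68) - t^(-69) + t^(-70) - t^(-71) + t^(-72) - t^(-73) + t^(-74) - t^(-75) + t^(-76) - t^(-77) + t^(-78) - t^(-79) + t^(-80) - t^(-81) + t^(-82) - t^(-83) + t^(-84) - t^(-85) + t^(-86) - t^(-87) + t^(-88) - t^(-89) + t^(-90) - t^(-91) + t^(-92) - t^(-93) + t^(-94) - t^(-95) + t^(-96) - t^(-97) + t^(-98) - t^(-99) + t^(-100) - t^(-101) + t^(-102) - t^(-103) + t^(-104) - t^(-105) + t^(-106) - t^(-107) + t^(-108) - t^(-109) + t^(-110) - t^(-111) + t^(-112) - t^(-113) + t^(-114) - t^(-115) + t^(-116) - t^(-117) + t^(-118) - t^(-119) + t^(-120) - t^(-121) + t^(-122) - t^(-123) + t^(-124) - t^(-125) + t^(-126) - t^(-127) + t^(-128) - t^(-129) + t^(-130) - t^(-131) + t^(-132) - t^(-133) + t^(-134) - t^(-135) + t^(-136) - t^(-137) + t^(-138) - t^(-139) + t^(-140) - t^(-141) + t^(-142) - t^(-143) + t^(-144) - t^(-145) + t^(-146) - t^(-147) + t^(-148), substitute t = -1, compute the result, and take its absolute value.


Step 1: The polynomial has 297 terms with alternating signs, exponents from 148 down to -148.
Step 2: Substitute t = -1. The i-th term has coefficient (-1)^i and exponent (m-i),
  so its value is (-1)^i * (-1)^(m-i) = (-1)^m = 1 for every i.
Step 3: All 297 terms equal 1, so Delta(-1) = 297 * (1) = 297
Step 4: |Delta(-1)| = 297

297


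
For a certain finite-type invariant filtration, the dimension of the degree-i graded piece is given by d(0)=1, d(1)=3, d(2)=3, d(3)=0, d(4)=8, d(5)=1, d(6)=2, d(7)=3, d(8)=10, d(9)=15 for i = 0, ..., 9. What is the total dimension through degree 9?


Total dimension = d(0) + d(1) + ... + d(9)
= 1 + 3 + 3 + 0 + 8 + 1 + 2 + 3 + 10 + 15
= 46

46


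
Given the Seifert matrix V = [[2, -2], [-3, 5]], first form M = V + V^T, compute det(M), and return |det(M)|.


Step 1: Form V + V^T where V = [[2, -2], [-3, 5]]
  V^T = [[2, -3], [-2, 5]]
  V + V^T = [[4, -5], [-5, 10]]
Step 2: det(V + V^T) = 4*10 - (-5)*(-5)
  = 40 - 25 = 15
Step 3: Knot determinant = |det(V + V^T)| = |15| = 15

15


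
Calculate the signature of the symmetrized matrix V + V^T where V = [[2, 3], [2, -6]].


Step 1: V + V^T = [[4, 5], [5, -12]]
Step 2: trace = -8, det = -73
Step 3: Discriminant = (-8)^2 - 4*(-73) = 356
Step 4: Eigenvalues: 5.43398, -13.434
Step 5: Signature = (# positive eigenvalues) - (# negative eigenvalues) = 0

0


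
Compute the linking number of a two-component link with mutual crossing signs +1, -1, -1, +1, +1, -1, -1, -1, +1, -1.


Step 1: Count positive crossings: 4
Step 2: Count negative crossings: 6
Step 3: Sum of signs = 4 - 6 = -2
Step 4: Linking number = sum/2 = -2/2 = -1

-1


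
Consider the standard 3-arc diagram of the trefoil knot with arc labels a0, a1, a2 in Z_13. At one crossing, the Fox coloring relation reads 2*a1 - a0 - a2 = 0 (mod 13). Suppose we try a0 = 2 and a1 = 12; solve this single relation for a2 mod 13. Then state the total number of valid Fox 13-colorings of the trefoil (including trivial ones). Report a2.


Step 1: Apply the given crossing relation 2*a1 - a0 - a2 = 0 (mod 13).
  a2 = 2*a1 - a0 mod 13
  a2 = 2*12 - 2 mod 13
  a2 = 24 - 2 mod 13
  a2 = 22 mod 13 = 9
Step 2: The trefoil has determinant 3.
  Number of Fox p-colorings (p prime) is p^2 if p = 3, else p.
  Since 13 does not divide 3, only trivial (constant) colorings exist.
  (So the trial a0 = 2, a1 = 12 with a0 != a1 does NOT extend to a valid coloring of the whole trefoil: the other two crossing relations require 3*(a1 - a0) = 0 (mod 13), which fails.)
  Total colorings = 13
Step 3: a2 = 9, total Fox 13-colorings = 13

9


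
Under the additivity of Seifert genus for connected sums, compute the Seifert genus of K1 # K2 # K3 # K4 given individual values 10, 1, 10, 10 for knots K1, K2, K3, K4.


The Seifert genus is additive under connected sum.
Seifert genus(K1 # K2 # K3 # K4) = (10) + (1) + (10) + (10)
= 31

31


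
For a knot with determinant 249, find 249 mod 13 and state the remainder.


Step 1: A knot is p-colorable if and only if p divides its determinant.
Step 2: Compute 249 mod 13.
249 = 19 * 13 + 2
Step 3: 249 mod 13 = 2
Step 4: The knot is 13-colorable: no

2


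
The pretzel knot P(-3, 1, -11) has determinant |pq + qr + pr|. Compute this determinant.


Step 1: Compute pq + qr + pr.
pq = (-3)*1 = -3
qr = 1*(-11) = -11
pr = (-3)*(-11) = 33
pq + qr + pr = -3 + (-11) + 33 = 19
Step 2: Take absolute value.
det(P(-3,1,-11)) = |19| = 19

19


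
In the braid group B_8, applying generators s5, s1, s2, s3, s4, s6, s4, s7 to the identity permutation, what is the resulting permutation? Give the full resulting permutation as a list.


Starting with identity [1, 2, 3, 4, 5, 6, 7, 8].
Apply generators in sequence:
  After s5: [1, 2, 3, 4, 6, 5, 7, 8]
  After s1: [2, 1, 3, 4, 6, 5, 7, 8]
  After s2: [2, 3, 1, 4, 6, 5, 7, 8]
  After s3: [2, 3, 4, 1, 6, 5, 7, 8]
  After s4: [2, 3, 4, 6, 1, 5, 7, 8]
  After s6: [2, 3, 4, 6, 1, 7, 5, 8]
  After s4: [2, 3, 4, 1, 6, 7, 5, 8]
  After s7: [2, 3, 4, 1, 6, 7, 8, 5]
Final permutation: [2, 3, 4, 1, 6, 7, 8, 5]

[2, 3, 4, 1, 6, 7, 8, 5]


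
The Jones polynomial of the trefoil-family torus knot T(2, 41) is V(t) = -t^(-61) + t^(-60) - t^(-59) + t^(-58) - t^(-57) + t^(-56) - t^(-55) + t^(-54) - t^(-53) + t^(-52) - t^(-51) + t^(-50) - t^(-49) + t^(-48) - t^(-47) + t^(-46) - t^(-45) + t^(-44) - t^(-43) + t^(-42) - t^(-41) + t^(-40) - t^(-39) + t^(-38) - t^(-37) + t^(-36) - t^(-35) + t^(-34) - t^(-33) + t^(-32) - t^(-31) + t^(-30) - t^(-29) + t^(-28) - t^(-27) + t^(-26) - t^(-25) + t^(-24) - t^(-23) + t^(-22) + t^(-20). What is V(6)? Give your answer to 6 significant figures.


Substituting t = 6 into V(t) = -t^(-61) + t^(-60) - t^(-59) + t^(-58) - t^(-57) + t^(-56) - t^(-55) + t^(-54) - t^(-53) + t^(-52) - t^(-51) + t^(-50) - t^(-49) + t^(-48) - t^(-47) + t^(-46) - t^(-45) + t^(-44) - t^(-43) + t^(-42) - t^(-41) + t^(-40) - t^(-39) + t^(-38) - t^(-37) + t^(-36) - t^(-35) + t^(-34) - t^(-33) + t^(-32) - t^(-31) + t^(-30) - t^(-29) + t^(-28) - t^(-27) + t^(-26) - t^(-25) + t^(-24) - t^(-23) + t^(-22) + t^(-20):
  (-)t^(-61) = -3.41015e-48
  (+)t^(-60) = 2.04609e-47
  (-)t^(-59) = -1.22765e-46
  (+)t^(-58) = 7.36593e-46
  (-)t^(-57) = -4.41956e-45
  (+)t^(-56) = 2.65173e-44
  (-)t^(-55) = -1.59104e-43
  (+)t^(-54) = 9.54624e-43
  (-)t^(-53) = -5.72775e-42
  (+)t^(-52) = 3.43665e-41
  (-)t^(-51) = -2.06199e-40
  (+)t^(-50) = 1.23719e-39
  (-)t^(-49) = -7.42316e-39
  (+)t^(-48) = 4.4539e-38
  (-)t^(-47) = -2.67234e-37
  (+)t^(-46) = 1.6034e-36
  (-)t^(-45) = -9.62041e-36
  (+)t^(-44) = 5.77225e-35
  (-)t^(-43) = -3.46335e-34
  (+)t^(-42) = 2.07801e-33
  (-)t^(-41) = -1.24681e-32
  (+)t^(-40) = 7.48083e-32
  (-)t^(-39) = -4.4885e-31
  (+)t^(-38) = 2.6931e-30
  (-)t^(-37) = -1.61586e-29
  (+)t^(-36) = 9.69516e-29
  (-)t^(-35) = -5.8171e-28
  (+)t^(-34) = 3.49026e-27
  (-)t^(-33) = -2.09415e-26
  (+)t^(-32) = 1.25649e-25
  (-)t^(-31) = -7.53896e-25
  (+)t^(-30) = 4.52337e-24
  (-)t^(-29) = -2.71402e-23
  (+)t^(-28) = 1.62841e-22
  (-)t^(-27) = -9.77049e-22
  (+)t^(-26) = 5.86229e-21
  (-)t^(-25) = -3.51738e-20
  (+)t^(-24) = 2.11043e-19
  (-)t^(-23) = -1.26626e-18
  (+)t^(-22) = 7.59753e-18
  (+)t^(-20) = 2.73511e-16
Sum = (-3.41015e-48) + (2.04609e-47) + (-1.22765e-46) + (7.36593e-46) + (-4.41956e-45) + (2.65173e-44) + (-1.59104e-43) + (9.54624e-43) + (-5.72775e-42) + (3.43665e-41) + (-2.06199e-40) + (1.23719e-39) + (-7.42316e-39) + (4.4539e-38) + (-2.67234e-37) + (1.6034e-36) + (-9.62041e-36) + (5.77225e-35) + (-3.46335e-34) + (2.07801e-33) + (-1.24681e-32) + (7.48083e-32) + (-4.4885e-31) + (2.6931e-30) + (-1.61586e-29) + (9.69516e-29) + (-5.8171e-28) + (3.49026e-27) + (-2.09415e-26) + (1.25649e-25) + (-7.53896e-25) + (4.52337e-24) + (-2.71402e-23) + (1.62841e-22) + (-9.77049e-22) + (5.86229e-21) + (-3.51738e-20) + (2.11043e-19) + (-1.26626e-18) + (7.59753e-18) + (2.73511e-16)
= 2.800232924e-16
Rounded to 6 significant figures: 2.80023e-16

2.80023e-16


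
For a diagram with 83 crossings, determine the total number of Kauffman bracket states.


Each crossing contributes 2 choices (A-smoothing or B-smoothing).
Total states = 2^83 = 9671406556917033397649408

9671406556917033397649408


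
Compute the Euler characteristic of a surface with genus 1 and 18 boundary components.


chi = 2 - 2g - b
= 2 - 2*1 - 18
= 2 - 2 - 18 = -18

-18


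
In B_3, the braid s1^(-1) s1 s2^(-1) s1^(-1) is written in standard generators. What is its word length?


The word length counts the number of generators (including inverses).
Listing each generator: s1^(-1), s1, s2^(-1), s1^(-1)
There are 4 generators in this braid word.

4


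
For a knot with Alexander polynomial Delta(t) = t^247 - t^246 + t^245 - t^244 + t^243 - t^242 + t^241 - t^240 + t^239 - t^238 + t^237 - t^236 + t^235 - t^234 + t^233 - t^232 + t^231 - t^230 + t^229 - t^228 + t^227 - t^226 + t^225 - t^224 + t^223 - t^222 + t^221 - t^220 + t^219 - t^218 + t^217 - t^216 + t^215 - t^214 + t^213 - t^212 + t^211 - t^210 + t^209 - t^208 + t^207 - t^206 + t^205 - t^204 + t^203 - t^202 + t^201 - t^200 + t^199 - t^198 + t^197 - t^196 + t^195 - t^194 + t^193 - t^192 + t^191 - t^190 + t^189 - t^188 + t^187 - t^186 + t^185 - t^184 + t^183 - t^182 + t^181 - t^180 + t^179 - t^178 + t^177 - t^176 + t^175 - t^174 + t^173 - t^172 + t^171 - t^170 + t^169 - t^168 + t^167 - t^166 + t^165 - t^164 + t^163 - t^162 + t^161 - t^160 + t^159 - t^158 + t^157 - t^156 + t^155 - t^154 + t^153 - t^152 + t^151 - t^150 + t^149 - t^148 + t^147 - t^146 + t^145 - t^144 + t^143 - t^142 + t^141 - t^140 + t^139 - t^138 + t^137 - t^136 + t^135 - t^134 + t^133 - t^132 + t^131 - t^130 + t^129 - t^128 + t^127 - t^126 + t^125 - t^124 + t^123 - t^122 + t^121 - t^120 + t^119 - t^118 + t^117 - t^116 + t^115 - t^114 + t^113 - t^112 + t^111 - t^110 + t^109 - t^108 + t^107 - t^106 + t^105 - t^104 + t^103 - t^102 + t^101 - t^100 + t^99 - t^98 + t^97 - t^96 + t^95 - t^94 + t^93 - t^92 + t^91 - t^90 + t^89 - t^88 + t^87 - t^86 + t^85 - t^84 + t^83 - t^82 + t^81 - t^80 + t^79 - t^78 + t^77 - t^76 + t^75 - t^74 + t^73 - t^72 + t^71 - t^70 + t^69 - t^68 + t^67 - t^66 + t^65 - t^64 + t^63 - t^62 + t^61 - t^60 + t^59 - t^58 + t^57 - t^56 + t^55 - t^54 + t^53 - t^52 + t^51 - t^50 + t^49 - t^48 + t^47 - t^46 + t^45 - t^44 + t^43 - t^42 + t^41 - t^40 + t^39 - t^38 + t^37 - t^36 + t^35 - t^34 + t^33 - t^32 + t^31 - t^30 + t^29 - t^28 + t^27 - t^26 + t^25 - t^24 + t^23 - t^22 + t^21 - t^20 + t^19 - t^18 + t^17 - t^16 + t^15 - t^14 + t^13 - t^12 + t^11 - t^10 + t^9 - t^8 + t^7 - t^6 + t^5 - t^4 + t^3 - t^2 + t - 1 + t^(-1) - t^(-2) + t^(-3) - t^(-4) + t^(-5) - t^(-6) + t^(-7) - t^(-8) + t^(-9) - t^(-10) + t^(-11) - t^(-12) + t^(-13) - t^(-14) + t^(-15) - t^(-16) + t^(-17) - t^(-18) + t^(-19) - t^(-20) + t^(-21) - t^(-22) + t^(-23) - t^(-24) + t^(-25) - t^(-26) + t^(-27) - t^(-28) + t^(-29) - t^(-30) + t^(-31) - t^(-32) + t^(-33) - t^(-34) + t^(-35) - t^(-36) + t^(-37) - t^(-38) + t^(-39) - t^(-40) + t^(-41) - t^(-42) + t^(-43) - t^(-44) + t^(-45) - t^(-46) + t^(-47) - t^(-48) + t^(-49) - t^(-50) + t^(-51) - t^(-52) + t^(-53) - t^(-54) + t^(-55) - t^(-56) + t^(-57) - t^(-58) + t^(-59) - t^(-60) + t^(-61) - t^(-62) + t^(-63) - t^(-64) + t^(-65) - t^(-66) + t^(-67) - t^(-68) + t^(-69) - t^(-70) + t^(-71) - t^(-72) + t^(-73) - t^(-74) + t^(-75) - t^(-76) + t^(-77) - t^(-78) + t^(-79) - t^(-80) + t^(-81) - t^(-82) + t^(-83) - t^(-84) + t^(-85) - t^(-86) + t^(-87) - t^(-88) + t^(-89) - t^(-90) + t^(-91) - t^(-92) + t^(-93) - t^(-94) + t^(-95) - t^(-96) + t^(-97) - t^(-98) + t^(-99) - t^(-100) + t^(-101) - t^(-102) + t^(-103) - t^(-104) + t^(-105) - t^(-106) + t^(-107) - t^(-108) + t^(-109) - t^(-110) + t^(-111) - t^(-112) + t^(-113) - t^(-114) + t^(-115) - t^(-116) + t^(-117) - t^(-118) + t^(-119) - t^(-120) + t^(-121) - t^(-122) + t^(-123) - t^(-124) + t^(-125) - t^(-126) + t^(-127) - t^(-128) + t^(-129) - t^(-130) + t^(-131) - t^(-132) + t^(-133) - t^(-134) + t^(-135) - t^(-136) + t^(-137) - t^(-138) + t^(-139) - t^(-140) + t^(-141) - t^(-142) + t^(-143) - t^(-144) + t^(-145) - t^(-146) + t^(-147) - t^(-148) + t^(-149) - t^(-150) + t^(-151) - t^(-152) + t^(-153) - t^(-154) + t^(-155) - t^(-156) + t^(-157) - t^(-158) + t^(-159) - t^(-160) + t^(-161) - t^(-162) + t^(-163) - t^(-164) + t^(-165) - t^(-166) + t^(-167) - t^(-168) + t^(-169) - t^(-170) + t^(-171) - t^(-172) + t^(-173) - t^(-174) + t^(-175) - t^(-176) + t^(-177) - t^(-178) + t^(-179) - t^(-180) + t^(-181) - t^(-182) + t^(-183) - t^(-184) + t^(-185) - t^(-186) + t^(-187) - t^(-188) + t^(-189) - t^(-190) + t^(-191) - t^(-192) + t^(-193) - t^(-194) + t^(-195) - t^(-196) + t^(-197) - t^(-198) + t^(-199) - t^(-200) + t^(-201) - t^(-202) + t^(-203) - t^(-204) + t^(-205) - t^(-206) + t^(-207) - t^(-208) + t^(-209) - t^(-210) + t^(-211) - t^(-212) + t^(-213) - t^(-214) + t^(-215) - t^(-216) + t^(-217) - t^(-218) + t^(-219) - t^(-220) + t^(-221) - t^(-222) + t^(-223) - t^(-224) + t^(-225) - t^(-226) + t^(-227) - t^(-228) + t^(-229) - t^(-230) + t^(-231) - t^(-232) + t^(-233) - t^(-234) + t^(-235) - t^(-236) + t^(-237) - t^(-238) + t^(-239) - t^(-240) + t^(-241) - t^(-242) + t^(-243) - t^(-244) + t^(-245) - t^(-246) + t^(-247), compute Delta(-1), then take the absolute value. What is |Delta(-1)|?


Step 1: The polynomial has 495 terms with alternating signs, exponents from 247 down to -247.
Step 2: Substitute t = -1. The i-th term has coefficient (-1)^i and exponent (m-i),
  so its value is (-1)^i * (-1)^(m-i) = (-1)^m = -1 for every i.
Step 3: All 495 terms equal -1, so Delta(-1) = 495 * (-1) = -495
Step 4: |Delta(-1)| = 495

495


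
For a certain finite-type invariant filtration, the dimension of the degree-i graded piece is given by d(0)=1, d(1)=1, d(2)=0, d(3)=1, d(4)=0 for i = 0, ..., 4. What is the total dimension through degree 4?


Total dimension = d(0) + d(1) + ... + d(4)
= 1 + 1 + 0 + 1 + 0
= 3

3
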